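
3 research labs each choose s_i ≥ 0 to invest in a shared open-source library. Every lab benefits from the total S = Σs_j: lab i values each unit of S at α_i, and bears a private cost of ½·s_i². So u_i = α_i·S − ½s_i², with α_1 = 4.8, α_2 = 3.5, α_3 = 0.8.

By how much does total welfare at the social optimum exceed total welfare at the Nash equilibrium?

Lab i's FOC: ∂u_i/∂s_i = α_i − s_i = 0, so s_i* = α_i.
NE contributions = (4.8, 3.5, 0.8); S = 9.1.
W^NE = (Σα)·S − ½Σα_i² = 9.1² − ½·35.93 = 64.845.
Planner sets s_i = Σα_j = 9.1 for every i, so S^SO = 3·9.1 = 27.3.
W^SO = (Σα)·S^SO − ½·3·(Σα)² = (3/2)·9.1² = 124.215.
Deadweight loss = W^SO − W^NE = 59.37.

59.37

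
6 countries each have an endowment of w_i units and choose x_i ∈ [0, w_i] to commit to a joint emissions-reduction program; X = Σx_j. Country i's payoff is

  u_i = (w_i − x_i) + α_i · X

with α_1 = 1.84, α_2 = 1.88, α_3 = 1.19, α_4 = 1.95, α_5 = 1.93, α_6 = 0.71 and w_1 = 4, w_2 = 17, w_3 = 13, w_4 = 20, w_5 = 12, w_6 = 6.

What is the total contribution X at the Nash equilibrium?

∂u_i/∂x_i = α_i − 1, so country i contributes w_i if α_i > 1, else 0.
α_i > 1 for i ∈ {1, 2, 3, 4, 5}; NE contributions (4, 17, 13, 20, 12, 0), X = 66.

66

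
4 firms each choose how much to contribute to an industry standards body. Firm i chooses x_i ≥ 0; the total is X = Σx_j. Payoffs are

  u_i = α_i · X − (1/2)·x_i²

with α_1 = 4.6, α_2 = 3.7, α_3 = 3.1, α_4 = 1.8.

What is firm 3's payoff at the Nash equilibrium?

Firm i's FOC: ∂u_i/∂x_i = α_i − x_i = 0, so x_i* = α_i.
NE contributions = (4.6, 3.7, 3.1, 1.8); X = 13.2.
u_3 = α_3·X − ½·(x_3)² = 3.1·13.2 − ½·3.1² = 36.115.

36.115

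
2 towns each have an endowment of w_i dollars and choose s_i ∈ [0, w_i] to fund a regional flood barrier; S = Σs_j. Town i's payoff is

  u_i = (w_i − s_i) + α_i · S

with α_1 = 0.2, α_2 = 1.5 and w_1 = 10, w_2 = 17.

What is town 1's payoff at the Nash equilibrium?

∂u_i/∂s_i = α_i − 1, so town i contributes w_i if α_i > 1, else 0.
α_i > 1 for i ∈ {2}; NE contributions (0, 17), S = 17.
u_1 = (10 − 0) + 0.2·17 = 13.4.

13.4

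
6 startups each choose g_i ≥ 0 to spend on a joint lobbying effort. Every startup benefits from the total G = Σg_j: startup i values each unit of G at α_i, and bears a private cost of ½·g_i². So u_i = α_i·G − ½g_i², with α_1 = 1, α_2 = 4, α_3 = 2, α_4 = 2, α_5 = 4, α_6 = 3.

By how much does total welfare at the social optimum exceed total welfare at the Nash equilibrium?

537

Startup i's FOC: ∂u_i/∂g_i = α_i − g_i = 0, so g_i* = α_i.
NE contributions = (1, 4, 2, 2, 4, 3); G = 16.
W^NE = (Σα)·G − ½Σα_i² = 16² − ½·50 = 231.
Planner sets g_i = Σα_j = 16 for every i, so G^SO = 6·16 = 96.
W^SO = (Σα)·G^SO − ½·6·(Σα)² = (6/2)·16² = 768.
Deadweight loss = W^SO − W^NE = 537.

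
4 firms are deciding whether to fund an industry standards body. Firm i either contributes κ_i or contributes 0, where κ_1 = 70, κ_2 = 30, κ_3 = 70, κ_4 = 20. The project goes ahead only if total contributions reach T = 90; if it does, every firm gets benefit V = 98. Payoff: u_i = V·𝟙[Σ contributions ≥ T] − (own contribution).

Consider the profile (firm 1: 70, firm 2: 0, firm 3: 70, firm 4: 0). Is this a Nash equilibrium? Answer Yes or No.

Total = 140 ≥ 90: provided.
Firm 1 (pledges 70, payoff 28): dropping to 0 → total 70, payoff 0. No gain.
Firm 2 (pledges 0, payoff 98): pledging 30 → total 170, payoff 68. No gain.
Firm 3 (pledges 70, payoff 28): dropping to 0 → total 70, payoff 0. No gain.
Firm 4 (pledges 0, payoff 98): pledging 20 → total 160, payoff 78. No gain.

Yes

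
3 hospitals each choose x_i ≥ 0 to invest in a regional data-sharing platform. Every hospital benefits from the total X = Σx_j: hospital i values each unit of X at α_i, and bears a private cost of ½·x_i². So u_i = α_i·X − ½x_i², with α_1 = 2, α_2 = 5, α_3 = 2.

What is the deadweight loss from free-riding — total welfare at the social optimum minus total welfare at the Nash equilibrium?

Hospital i's FOC: ∂u_i/∂x_i = α_i − x_i = 0, so x_i* = α_i.
NE contributions = (2, 5, 2); X = 9.
W^NE = (Σα)·X − ½Σα_i² = 9² − ½·33 = 64.5.
Planner sets x_i = Σα_j = 9 for every i, so X^SO = 3·9 = 27.
W^SO = (Σα)·X^SO − ½·3·(Σα)² = (3/2)·9² = 121.5.
Deadweight loss = W^SO − W^NE = 57.

57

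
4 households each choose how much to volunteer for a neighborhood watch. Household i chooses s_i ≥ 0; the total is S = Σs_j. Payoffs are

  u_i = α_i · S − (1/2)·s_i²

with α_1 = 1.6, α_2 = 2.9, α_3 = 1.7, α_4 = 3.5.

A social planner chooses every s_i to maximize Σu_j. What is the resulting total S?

38.8

Planner FOC: ∂(Σu_j)/∂s_i = (Σα_j) − s_i = 0, so s_i^SO = Σα_j = 9.7 for every i; S^SO = 38.8.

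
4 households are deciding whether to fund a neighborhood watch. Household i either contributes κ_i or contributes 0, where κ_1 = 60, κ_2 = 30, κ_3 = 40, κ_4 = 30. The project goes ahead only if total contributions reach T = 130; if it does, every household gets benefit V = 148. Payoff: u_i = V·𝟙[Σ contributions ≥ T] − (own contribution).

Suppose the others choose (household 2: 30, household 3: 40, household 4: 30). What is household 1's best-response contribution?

Others' total = 100. Contributing 60 brings total to 160 ≥ 130: gain V − κ_1 = 88.
Best response: 60.

60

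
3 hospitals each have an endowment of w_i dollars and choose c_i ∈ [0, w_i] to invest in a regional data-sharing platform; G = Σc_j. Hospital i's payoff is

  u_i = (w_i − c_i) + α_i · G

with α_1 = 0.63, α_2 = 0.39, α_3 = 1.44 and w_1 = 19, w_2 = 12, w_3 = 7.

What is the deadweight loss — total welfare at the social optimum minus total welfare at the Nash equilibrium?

∂u_i/∂c_i = α_i − 1, so hospital i contributes w_i if α_i > 1, else 0.
α_i > 1 for i ∈ {3}; NE contributions (0, 0, 7), G = 7.
W^NE = Σw_i − G^NE + (Σα_i)·G^NE = 38 + 1.46·7 = 48.22.
Planner: ∂(Σu_j)/∂c_i = Σα_j − 1 = 1.46 > 0, so everyone contributes w_i; G^SO = 38, W^SO = 38 + 1.46·38 = 93.48.
Deadweight loss = 45.26.

45.26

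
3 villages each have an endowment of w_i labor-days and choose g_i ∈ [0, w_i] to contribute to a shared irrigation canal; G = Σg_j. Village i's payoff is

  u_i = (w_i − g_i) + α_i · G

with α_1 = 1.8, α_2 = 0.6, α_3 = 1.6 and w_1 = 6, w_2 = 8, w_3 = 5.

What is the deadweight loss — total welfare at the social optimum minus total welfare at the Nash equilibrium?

24

∂u_i/∂g_i = α_i − 1, so village i contributes w_i if α_i > 1, else 0.
α_i > 1 for i ∈ {1, 3}; NE contributions (6, 0, 5), G = 11.
W^NE = Σw_i − G^NE + (Σα_i)·G^NE = 19 + 3·11 = 52.
Planner: ∂(Σu_j)/∂g_i = Σα_j − 1 = 3 > 0, so everyone contributes w_i; G^SO = 19, W^SO = 19 + 3·19 = 76.
Deadweight loss = 24.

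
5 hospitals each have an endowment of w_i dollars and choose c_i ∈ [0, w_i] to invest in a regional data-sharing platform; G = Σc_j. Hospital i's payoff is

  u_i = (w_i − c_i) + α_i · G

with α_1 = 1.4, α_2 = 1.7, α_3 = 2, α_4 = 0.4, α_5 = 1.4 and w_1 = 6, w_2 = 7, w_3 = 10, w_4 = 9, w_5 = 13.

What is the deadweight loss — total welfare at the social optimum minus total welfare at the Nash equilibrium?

53.1

∂u_i/∂c_i = α_i − 1, so hospital i contributes w_i if α_i > 1, else 0.
α_i > 1 for i ∈ {1, 2, 3, 5}; NE contributions (6, 7, 10, 0, 13), G = 36.
W^NE = Σw_i − G^NE + (Σα_i)·G^NE = 45 + 5.9·36 = 257.4.
Planner: ∂(Σu_j)/∂c_i = Σα_j − 1 = 5.9 > 0, so everyone contributes w_i; G^SO = 45, W^SO = 45 + 5.9·45 = 310.5.
Deadweight loss = 53.1.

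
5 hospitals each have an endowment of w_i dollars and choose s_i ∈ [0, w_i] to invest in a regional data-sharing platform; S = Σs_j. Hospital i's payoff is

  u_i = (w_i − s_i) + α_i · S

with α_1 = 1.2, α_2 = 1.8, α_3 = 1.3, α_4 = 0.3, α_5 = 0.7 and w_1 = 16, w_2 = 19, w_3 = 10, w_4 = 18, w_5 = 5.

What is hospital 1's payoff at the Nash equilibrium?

∂u_i/∂s_i = α_i − 1, so hospital i contributes w_i if α_i > 1, else 0.
α_i > 1 for i ∈ {1, 2, 3}; NE contributions (16, 19, 10, 0, 0), S = 45.
u_1 = (16 − 16) + 1.2·45 = 54.

54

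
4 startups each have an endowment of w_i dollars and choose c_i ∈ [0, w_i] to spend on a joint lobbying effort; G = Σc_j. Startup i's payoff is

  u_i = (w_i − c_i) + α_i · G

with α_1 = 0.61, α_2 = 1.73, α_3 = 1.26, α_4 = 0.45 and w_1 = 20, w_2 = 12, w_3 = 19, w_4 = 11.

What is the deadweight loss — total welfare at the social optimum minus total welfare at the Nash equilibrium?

94.55

∂u_i/∂c_i = α_i − 1, so startup i contributes w_i if α_i > 1, else 0.
α_i > 1 for i ∈ {2, 3}; NE contributions (0, 12, 19, 0), G = 31.
W^NE = Σw_i − G^NE + (Σα_i)·G^NE = 62 + 3.05·31 = 156.55.
Planner: ∂(Σu_j)/∂c_i = Σα_j − 1 = 3.05 > 0, so everyone contributes w_i; G^SO = 62, W^SO = 62 + 3.05·62 = 251.1.
Deadweight loss = 94.55.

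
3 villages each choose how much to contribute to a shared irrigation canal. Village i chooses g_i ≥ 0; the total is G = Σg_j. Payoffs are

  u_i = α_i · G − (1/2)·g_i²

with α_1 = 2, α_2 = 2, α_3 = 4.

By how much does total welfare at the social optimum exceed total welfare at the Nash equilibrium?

Village i's FOC: ∂u_i/∂g_i = α_i − g_i = 0, so g_i* = α_i.
NE contributions = (2, 2, 4); G = 8.
W^NE = (Σα)·G − ½Σα_i² = 8² − ½·24 = 52.
Planner sets g_i = Σα_j = 8 for every i, so G^SO = 3·8 = 24.
W^SO = (Σα)·G^SO − ½·3·(Σα)² = (3/2)·8² = 96.
Deadweight loss = W^SO − W^NE = 44.

44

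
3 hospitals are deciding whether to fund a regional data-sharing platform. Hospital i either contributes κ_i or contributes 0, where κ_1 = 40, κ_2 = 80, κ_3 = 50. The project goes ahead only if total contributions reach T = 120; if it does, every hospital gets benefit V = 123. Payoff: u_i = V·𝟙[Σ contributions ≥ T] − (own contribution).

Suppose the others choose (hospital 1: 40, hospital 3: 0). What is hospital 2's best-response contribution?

80

Others' total = 40. Contributing 80 brings total to 120 ≥ 120: gain V − κ_2 = 43.
Best response: 80.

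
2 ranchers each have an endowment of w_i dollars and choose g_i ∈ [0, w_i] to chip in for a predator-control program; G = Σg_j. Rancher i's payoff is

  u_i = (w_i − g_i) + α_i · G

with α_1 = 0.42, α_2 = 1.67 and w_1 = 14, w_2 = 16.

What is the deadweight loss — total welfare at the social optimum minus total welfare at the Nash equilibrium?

∂u_i/∂g_i = α_i − 1, so rancher i contributes w_i if α_i > 1, else 0.
α_i > 1 for i ∈ {2}; NE contributions (0, 16), G = 16.
W^NE = Σw_i − G^NE + (Σα_i)·G^NE = 30 + 1.09·16 = 47.44.
Planner: ∂(Σu_j)/∂g_i = Σα_j − 1 = 1.09 > 0, so everyone contributes w_i; G^SO = 30, W^SO = 30 + 1.09·30 = 62.7.
Deadweight loss = 15.26.

15.26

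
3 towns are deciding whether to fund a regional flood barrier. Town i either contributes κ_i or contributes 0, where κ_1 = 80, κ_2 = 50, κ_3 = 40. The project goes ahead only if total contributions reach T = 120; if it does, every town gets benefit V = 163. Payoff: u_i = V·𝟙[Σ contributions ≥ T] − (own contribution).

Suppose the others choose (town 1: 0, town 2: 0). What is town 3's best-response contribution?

0

Others' total = 0. Even contributing 40 gives 40 < 120: no benefit either way.
Best response: 0.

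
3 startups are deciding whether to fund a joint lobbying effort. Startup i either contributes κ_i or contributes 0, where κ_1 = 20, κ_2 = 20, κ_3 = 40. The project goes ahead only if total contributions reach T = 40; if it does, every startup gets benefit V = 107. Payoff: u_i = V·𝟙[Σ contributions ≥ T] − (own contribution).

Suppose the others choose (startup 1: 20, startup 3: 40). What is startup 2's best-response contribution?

Others' total = 60 ≥ 40; contributing adds cost 20 for no extra benefit.
Best response: 0.

0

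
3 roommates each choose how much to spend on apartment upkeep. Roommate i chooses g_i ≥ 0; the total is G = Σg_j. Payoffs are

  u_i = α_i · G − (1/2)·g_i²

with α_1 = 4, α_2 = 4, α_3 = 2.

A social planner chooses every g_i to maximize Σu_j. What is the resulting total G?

30

Planner FOC: ∂(Σu_j)/∂g_i = (Σα_j) − g_i = 0, so g_i^SO = Σα_j = 10 for every i; G^SO = 30.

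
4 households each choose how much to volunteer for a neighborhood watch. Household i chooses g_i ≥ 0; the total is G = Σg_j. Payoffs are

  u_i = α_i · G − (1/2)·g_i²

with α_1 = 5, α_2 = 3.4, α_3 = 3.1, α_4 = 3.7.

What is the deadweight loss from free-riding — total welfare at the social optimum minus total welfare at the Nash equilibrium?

260.97

Household i's FOC: ∂u_i/∂g_i = α_i − g_i = 0, so g_i* = α_i.
NE contributions = (5, 3.4, 3.1, 3.7); G = 15.2.
W^NE = (Σα)·G − ½Σα_i² = 15.2² − ½·59.86 = 201.11.
Planner sets g_i = Σα_j = 15.2 for every i, so G^SO = 4·15.2 = 60.8.
W^SO = (Σα)·G^SO − ½·4·(Σα)² = (4/2)·15.2² = 462.08.
Deadweight loss = W^SO − W^NE = 260.97.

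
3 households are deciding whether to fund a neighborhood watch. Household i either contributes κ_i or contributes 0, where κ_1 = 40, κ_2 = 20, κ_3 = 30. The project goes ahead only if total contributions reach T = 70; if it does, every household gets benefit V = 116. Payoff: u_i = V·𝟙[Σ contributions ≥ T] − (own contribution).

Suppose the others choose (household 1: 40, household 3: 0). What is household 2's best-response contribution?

0

Others' total = 40. Even contributing 20 gives 60 < 70: no benefit either way.
Best response: 0.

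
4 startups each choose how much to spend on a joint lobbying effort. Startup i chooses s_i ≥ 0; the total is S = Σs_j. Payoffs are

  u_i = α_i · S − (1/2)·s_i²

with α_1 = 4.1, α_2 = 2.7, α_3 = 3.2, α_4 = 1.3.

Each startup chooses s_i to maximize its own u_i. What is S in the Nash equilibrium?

Startup i's FOC: ∂u_i/∂s_i = α_i − s_i = 0, so s_i* = α_i.
NE contributions = (4.1, 2.7, 3.2, 1.3); S = 11.3.

11.3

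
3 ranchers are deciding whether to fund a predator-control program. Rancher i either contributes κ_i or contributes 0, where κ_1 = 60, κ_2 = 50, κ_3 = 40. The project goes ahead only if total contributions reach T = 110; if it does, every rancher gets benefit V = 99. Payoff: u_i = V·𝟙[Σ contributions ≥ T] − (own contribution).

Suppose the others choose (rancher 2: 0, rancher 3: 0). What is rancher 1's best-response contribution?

0

Others' total = 0. Even contributing 60 gives 60 < 110: no benefit either way.
Best response: 0.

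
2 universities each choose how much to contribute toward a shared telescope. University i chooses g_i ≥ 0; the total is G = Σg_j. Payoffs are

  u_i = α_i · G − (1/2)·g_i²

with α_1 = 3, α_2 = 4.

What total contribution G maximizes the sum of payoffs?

14

Planner FOC: ∂(Σu_j)/∂g_i = (Σα_j) − g_i = 0, so g_i^SO = Σα_j = 7 for every i; G^SO = 14.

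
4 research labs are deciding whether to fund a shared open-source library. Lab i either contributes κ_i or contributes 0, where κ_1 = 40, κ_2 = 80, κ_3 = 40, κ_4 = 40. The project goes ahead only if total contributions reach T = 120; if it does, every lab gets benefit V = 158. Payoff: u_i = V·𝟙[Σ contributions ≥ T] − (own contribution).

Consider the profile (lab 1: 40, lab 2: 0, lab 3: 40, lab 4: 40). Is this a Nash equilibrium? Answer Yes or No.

Yes

Total = 120 ≥ 120: provided.
Lab 1 (pledges 40, payoff 118): dropping to 0 → total 80, payoff 0. No gain.
Lab 2 (pledges 0, payoff 158): pledging 80 → total 200, payoff 78. No gain.
Lab 3 (pledges 40, payoff 118): dropping to 0 → total 80, payoff 0. No gain.
Lab 4 (pledges 40, payoff 118): dropping to 0 → total 80, payoff 0. No gain.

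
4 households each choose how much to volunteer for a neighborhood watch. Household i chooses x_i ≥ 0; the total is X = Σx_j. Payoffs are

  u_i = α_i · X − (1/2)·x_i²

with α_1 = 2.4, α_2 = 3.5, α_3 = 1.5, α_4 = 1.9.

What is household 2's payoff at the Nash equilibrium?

Household i's FOC: ∂u_i/∂x_i = α_i − x_i = 0, so x_i* = α_i.
NE contributions = (2.4, 3.5, 1.5, 1.9); X = 9.3.
u_2 = α_2·X − ½·(x_2)² = 3.5·9.3 − ½·3.5² = 26.425.

26.425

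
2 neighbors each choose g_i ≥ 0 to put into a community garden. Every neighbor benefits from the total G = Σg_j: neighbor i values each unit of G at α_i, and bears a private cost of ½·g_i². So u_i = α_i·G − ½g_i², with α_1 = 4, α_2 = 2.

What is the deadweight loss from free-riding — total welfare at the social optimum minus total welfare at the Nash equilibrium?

Neighbor i's FOC: ∂u_i/∂g_i = α_i − g_i = 0, so g_i* = α_i.
NE contributions = (4, 2); G = 6.
W^NE = (Σα)·G − ½Σα_i² = 6² − ½·20 = 26.
Planner sets g_i = Σα_j = 6 for every i, so G^SO = 2·6 = 12.
W^SO = (Σα)·G^SO − ½·2·(Σα)² = (2/2)·6² = 36.
Deadweight loss = W^SO − W^NE = 10.

10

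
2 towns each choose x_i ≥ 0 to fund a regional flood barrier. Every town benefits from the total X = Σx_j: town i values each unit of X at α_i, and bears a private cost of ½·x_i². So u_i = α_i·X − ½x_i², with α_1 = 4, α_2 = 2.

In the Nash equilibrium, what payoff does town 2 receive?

10

Town i's FOC: ∂u_i/∂x_i = α_i − x_i = 0, so x_i* = α_i.
NE contributions = (4, 2); X = 6.
u_2 = α_2·X − ½·(x_2)² = 2·6 − ½·2² = 10.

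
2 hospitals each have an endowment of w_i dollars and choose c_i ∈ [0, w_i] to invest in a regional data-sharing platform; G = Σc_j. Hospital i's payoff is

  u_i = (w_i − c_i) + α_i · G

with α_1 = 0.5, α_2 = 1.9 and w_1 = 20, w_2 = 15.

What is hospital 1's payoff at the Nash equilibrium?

∂u_i/∂c_i = α_i − 1, so hospital i contributes w_i if α_i > 1, else 0.
α_i > 1 for i ∈ {2}; NE contributions (0, 15), G = 15.
u_1 = (20 − 0) + 0.5·15 = 27.5.

27.5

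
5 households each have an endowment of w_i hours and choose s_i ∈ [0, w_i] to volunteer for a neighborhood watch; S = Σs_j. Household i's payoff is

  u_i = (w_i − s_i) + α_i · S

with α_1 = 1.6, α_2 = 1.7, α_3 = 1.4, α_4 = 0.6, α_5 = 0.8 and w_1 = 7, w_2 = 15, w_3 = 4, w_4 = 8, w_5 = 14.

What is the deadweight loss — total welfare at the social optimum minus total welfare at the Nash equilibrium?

112.2

∂u_i/∂s_i = α_i − 1, so household i contributes w_i if α_i > 1, else 0.
α_i > 1 for i ∈ {1, 2, 3}; NE contributions (7, 15, 4, 0, 0), S = 26.
W^NE = Σw_i − S^NE + (Σα_i)·S^NE = 48 + 5.1·26 = 180.6.
Planner: ∂(Σu_j)/∂s_i = Σα_j − 1 = 5.1 > 0, so everyone contributes w_i; S^SO = 48, W^SO = 48 + 5.1·48 = 292.8.
Deadweight loss = 112.2.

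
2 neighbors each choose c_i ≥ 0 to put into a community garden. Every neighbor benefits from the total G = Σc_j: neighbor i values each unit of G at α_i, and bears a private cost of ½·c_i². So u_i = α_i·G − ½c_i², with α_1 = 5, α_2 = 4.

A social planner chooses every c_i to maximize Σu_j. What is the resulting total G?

18

Planner FOC: ∂(Σu_j)/∂c_i = (Σα_j) − c_i = 0, so c_i^SO = Σα_j = 9 for every i; G^SO = 18.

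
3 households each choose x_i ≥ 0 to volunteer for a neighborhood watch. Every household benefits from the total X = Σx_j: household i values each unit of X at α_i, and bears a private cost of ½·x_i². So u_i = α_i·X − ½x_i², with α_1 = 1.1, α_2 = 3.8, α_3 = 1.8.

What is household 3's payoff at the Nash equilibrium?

Household i's FOC: ∂u_i/∂x_i = α_i − x_i = 0, so x_i* = α_i.
NE contributions = (1.1, 3.8, 1.8); X = 6.7.
u_3 = α_3·X − ½·(x_3)² = 1.8·6.7 − ½·1.8² = 10.44.

10.44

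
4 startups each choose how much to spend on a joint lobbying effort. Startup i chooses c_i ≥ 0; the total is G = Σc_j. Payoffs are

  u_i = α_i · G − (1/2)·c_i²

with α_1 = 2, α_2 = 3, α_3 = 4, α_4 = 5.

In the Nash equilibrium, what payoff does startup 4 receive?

57.5

Startup i's FOC: ∂u_i/∂c_i = α_i − c_i = 0, so c_i* = α_i.
NE contributions = (2, 3, 4, 5); G = 14.
u_4 = α_4·G − ½·(c_4)² = 5·14 − ½·5² = 57.5.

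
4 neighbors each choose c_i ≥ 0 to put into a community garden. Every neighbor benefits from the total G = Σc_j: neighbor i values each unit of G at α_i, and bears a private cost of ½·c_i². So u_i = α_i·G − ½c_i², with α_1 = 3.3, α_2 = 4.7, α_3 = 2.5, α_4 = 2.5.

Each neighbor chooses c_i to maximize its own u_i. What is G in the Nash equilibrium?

Neighbor i's FOC: ∂u_i/∂c_i = α_i − c_i = 0, so c_i* = α_i.
NE contributions = (3.3, 4.7, 2.5, 2.5); G = 13.

13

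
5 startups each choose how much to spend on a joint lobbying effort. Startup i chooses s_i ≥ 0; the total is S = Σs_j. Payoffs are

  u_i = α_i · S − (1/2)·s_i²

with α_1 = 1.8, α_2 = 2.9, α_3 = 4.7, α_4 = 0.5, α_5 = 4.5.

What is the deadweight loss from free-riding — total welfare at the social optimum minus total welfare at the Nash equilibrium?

Startup i's FOC: ∂u_i/∂s_i = α_i − s_i = 0, so s_i* = α_i.
NE contributions = (1.8, 2.9, 4.7, 0.5, 4.5); S = 14.4.
W^NE = (Σα)·S − ½Σα_i² = 14.4² − ½·54.24 = 180.24.
Planner sets s_i = Σα_j = 14.4 for every i, so S^SO = 5·14.4 = 72.
W^SO = (Σα)·S^SO − ½·5·(Σα)² = (5/2)·14.4² = 518.4.
Deadweight loss = W^SO − W^NE = 338.16.

338.16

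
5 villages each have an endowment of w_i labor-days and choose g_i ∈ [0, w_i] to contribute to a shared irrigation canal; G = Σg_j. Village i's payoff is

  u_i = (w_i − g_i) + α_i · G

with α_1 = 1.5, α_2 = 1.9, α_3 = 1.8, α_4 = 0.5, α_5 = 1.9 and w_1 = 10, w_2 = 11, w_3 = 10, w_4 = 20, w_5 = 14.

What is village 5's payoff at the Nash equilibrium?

∂u_i/∂g_i = α_i − 1, so village i contributes w_i if α_i > 1, else 0.
α_i > 1 for i ∈ {1, 2, 3, 5}; NE contributions (10, 11, 10, 0, 14), G = 45.
u_5 = (14 − 14) + 1.9·45 = 85.5.

85.5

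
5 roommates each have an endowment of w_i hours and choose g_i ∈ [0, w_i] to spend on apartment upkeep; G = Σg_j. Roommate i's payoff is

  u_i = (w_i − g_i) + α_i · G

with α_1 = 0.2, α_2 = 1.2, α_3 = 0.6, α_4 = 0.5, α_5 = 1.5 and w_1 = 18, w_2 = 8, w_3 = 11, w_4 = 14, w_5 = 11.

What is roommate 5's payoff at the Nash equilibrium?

28.5

∂u_i/∂g_i = α_i − 1, so roommate i contributes w_i if α_i > 1, else 0.
α_i > 1 for i ∈ {2, 5}; NE contributions (0, 8, 0, 0, 11), G = 19.
u_5 = (11 − 11) + 1.5·19 = 28.5.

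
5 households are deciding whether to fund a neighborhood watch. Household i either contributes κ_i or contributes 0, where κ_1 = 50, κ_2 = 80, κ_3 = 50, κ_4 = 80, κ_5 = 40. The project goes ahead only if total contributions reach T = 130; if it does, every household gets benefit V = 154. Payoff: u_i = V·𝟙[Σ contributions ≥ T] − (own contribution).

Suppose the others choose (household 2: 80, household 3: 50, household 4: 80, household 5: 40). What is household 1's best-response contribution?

Others' total = 250 ≥ 130; contributing adds cost 50 for no extra benefit.
Best response: 0.

0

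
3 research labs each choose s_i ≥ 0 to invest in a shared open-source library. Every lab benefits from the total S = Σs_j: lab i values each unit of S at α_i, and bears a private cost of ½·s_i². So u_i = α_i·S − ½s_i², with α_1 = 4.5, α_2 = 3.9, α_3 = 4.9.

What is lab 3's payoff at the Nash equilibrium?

53.165

Lab i's FOC: ∂u_i/∂s_i = α_i − s_i = 0, so s_i* = α_i.
NE contributions = (4.5, 3.9, 4.9); S = 13.3.
u_3 = α_3·S − ½·(s_3)² = 4.9·13.3 − ½·4.9² = 53.165.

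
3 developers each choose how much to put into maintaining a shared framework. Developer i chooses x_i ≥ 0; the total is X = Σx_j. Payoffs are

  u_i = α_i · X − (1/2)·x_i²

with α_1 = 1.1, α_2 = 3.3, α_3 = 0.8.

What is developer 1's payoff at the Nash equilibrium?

5.115

Developer i's FOC: ∂u_i/∂x_i = α_i − x_i = 0, so x_i* = α_i.
NE contributions = (1.1, 3.3, 0.8); X = 5.2.
u_1 = α_1·X − ½·(x_1)² = 1.1·5.2 − ½·1.1² = 5.115.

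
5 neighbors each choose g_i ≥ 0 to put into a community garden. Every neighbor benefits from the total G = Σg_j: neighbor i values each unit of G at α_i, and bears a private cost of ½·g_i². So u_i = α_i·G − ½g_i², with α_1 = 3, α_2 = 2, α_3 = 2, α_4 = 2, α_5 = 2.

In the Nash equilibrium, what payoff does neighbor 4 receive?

20

Neighbor i's FOC: ∂u_i/∂g_i = α_i − g_i = 0, so g_i* = α_i.
NE contributions = (3, 2, 2, 2, 2); G = 11.
u_4 = α_4·G − ½·(g_4)² = 2·11 − ½·2² = 20.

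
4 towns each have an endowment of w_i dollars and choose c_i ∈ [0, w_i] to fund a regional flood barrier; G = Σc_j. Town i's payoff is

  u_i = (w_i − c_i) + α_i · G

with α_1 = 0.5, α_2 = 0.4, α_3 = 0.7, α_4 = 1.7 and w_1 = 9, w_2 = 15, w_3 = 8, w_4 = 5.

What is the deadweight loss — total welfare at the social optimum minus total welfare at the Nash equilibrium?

73.6

∂u_i/∂c_i = α_i − 1, so town i contributes w_i if α_i > 1, else 0.
α_i > 1 for i ∈ {4}; NE contributions (0, 0, 0, 5), G = 5.
W^NE = Σw_i − G^NE + (Σα_i)·G^NE = 37 + 2.3·5 = 48.5.
Planner: ∂(Σu_j)/∂c_i = Σα_j − 1 = 2.3 > 0, so everyone contributes w_i; G^SO = 37, W^SO = 37 + 2.3·37 = 122.1.
Deadweight loss = 73.6.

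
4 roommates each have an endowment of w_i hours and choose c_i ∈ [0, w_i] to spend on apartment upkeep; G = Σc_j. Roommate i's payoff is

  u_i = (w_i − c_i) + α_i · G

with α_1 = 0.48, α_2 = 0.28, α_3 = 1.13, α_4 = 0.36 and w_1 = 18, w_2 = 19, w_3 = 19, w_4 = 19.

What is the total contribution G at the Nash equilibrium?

∂u_i/∂c_i = α_i − 1, so roommate i contributes w_i if α_i > 1, else 0.
α_i > 1 for i ∈ {3}; NE contributions (0, 0, 19, 0), G = 19.

19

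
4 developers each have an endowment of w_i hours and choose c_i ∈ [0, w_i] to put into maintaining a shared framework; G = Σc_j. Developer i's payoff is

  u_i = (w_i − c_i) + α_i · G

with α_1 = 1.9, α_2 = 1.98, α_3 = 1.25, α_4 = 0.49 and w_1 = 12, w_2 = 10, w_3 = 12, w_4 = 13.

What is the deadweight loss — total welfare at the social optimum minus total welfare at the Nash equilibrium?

60.06

∂u_i/∂c_i = α_i − 1, so developer i contributes w_i if α_i > 1, else 0.
α_i > 1 for i ∈ {1, 2, 3}; NE contributions (12, 10, 12, 0), G = 34.
W^NE = Σw_i − G^NE + (Σα_i)·G^NE = 47 + 4.62·34 = 204.08.
Planner: ∂(Σu_j)/∂c_i = Σα_j − 1 = 4.62 > 0, so everyone contributes w_i; G^SO = 47, W^SO = 47 + 4.62·47 = 264.14.
Deadweight loss = 60.06.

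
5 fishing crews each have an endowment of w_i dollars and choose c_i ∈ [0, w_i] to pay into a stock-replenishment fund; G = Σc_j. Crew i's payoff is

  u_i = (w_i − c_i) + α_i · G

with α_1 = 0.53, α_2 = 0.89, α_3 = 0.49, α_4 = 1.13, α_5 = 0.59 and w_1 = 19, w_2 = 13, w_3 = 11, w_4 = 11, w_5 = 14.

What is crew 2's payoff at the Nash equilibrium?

22.79

∂u_i/∂c_i = α_i − 1, so crew i contributes w_i if α_i > 1, else 0.
α_i > 1 for i ∈ {4}; NE contributions (0, 0, 0, 11, 0), G = 11.
u_2 = (13 − 0) + 0.89·11 = 22.79.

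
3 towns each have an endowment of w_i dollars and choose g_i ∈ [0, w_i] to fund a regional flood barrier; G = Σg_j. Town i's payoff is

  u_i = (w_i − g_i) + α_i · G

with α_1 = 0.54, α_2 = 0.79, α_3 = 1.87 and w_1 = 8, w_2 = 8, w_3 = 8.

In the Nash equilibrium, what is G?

8

∂u_i/∂g_i = α_i − 1, so town i contributes w_i if α_i > 1, else 0.
α_i > 1 for i ∈ {3}; NE contributions (0, 0, 8), G = 8.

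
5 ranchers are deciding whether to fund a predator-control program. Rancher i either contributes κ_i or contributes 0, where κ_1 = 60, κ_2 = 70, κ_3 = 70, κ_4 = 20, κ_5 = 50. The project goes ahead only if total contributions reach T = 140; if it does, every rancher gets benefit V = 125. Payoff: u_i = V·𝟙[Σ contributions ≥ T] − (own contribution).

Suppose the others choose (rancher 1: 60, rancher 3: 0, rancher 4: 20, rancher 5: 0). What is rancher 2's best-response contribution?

70

Others' total = 80. Contributing 70 brings total to 150 ≥ 140: gain V − κ_2 = 55.
Best response: 70.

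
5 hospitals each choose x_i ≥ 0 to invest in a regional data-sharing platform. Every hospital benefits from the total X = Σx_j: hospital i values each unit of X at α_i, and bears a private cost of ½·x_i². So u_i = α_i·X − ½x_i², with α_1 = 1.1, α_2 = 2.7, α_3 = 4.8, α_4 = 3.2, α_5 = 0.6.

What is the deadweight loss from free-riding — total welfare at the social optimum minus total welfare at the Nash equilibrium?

Hospital i's FOC: ∂u_i/∂x_i = α_i − x_i = 0, so x_i* = α_i.
NE contributions = (1.1, 2.7, 4.8, 3.2, 0.6); X = 12.4.
W^NE = (Σα)·X − ½Σα_i² = 12.4² − ½·42.14 = 132.69.
Planner sets x_i = Σα_j = 12.4 for every i, so X^SO = 5·12.4 = 62.
W^SO = (Σα)·X^SO − ½·5·(Σα)² = (5/2)·12.4² = 384.4.
Deadweight loss = W^SO − W^NE = 251.71.

251.71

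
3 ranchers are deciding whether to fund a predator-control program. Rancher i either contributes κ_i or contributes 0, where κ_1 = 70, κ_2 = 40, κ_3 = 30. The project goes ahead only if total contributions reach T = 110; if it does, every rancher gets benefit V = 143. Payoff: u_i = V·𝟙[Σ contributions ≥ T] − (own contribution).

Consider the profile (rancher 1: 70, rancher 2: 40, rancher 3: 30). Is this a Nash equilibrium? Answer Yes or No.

No

Total = 140 ≥ 110: provided.
Rancher 1 (pledges 70, payoff 73): dropping to 0 → total 70, payoff 0. No gain.
Rancher 2 (pledges 40, payoff 103): dropping to 0 → total 100, payoff 0. No gain.
Rancher 3 (pledges 30, payoff 113): dropping to 0 → total 110, payoff 143. Profitable deviation.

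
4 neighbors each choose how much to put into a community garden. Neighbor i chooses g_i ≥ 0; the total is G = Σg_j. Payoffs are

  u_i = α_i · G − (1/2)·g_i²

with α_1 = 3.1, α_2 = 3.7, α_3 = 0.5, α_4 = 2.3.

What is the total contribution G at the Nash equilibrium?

Neighbor i's FOC: ∂u_i/∂g_i = α_i − g_i = 0, so g_i* = α_i.
NE contributions = (3.1, 3.7, 0.5, 2.3); G = 9.6.

9.6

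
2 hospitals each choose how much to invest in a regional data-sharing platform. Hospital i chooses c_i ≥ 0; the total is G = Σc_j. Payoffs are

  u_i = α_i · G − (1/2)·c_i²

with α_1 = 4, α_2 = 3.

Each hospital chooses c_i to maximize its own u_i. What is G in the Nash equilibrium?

Hospital i's FOC: ∂u_i/∂c_i = α_i − c_i = 0, so c_i* = α_i.
NE contributions = (4, 3); G = 7.

7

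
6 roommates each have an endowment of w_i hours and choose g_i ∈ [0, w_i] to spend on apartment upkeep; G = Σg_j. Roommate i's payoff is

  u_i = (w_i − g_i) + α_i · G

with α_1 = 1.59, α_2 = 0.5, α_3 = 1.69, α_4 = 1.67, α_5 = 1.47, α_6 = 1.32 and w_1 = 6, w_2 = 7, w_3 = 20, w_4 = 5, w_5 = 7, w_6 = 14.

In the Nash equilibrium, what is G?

∂u_i/∂g_i = α_i − 1, so roommate i contributes w_i if α_i > 1, else 0.
α_i > 1 for i ∈ {1, 3, 4, 5, 6}; NE contributions (6, 0, 20, 5, 7, 14), G = 52.

52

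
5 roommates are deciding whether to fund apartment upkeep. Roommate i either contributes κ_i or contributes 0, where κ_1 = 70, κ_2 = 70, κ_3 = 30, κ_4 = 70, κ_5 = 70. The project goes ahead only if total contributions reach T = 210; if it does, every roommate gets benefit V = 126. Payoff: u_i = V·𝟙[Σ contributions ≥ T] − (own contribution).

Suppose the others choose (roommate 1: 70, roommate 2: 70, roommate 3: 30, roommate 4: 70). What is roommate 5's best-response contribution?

Others' total = 240 ≥ 210; contributing adds cost 70 for no extra benefit.
Best response: 0.

0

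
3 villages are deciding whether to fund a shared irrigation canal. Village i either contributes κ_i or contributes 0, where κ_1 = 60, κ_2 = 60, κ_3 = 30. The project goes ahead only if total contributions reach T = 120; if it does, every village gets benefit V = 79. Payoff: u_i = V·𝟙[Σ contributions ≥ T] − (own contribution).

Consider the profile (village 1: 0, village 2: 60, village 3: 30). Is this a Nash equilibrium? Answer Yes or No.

Total = 90 < 120: not provided.
Village 1 (pledges 0, payoff 0): pledging 60 → total 150, payoff 19. Profitable deviation.

No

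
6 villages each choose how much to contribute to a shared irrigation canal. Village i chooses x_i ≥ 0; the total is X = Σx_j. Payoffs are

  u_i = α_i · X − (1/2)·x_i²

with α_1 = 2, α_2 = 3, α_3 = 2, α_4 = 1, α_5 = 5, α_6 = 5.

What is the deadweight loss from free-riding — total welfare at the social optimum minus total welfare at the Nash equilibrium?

Village i's FOC: ∂u_i/∂x_i = α_i − x_i = 0, so x_i* = α_i.
NE contributions = (2, 3, 2, 1, 5, 5); X = 18.
W^NE = (Σα)·X − ½Σα_i² = 18² − ½·68 = 290.
Planner sets x_i = Σα_j = 18 for every i, so X^SO = 6·18 = 108.
W^SO = (Σα)·X^SO − ½·6·(Σα)² = (6/2)·18² = 972.
Deadweight loss = W^SO − W^NE = 682.

682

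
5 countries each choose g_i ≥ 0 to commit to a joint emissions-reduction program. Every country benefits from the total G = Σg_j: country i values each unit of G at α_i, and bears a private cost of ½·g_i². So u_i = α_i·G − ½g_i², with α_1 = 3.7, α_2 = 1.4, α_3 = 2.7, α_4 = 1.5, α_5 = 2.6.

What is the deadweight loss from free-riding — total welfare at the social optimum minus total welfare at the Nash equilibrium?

Country i's FOC: ∂u_i/∂g_i = α_i − g_i = 0, so g_i* = α_i.
NE contributions = (3.7, 1.4, 2.7, 1.5, 2.6); G = 11.9.
W^NE = (Σα)·G − ½Σα_i² = 11.9² − ½·31.95 = 125.635.
Planner sets g_i = Σα_j = 11.9 for every i, so G^SO = 5·11.9 = 59.5.
W^SO = (Σα)·G^SO − ½·5·(Σα)² = (5/2)·11.9² = 354.025.
Deadweight loss = W^SO − W^NE = 228.39.

228.39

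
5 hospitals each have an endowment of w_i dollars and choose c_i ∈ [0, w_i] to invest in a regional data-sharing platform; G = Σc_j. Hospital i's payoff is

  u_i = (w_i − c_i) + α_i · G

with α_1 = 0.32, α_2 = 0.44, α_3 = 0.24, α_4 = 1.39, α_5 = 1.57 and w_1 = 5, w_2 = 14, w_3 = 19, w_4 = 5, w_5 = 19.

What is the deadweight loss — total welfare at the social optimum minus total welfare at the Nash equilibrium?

112.48

∂u_i/∂c_i = α_i − 1, so hospital i contributes w_i if α_i > 1, else 0.
α_i > 1 for i ∈ {4, 5}; NE contributions (0, 0, 0, 5, 19), G = 24.
W^NE = Σw_i − G^NE + (Σα_i)·G^NE = 62 + 2.96·24 = 133.04.
Planner: ∂(Σu_j)/∂c_i = Σα_j − 1 = 2.96 > 0, so everyone contributes w_i; G^SO = 62, W^SO = 62 + 2.96·62 = 245.52.
Deadweight loss = 112.48.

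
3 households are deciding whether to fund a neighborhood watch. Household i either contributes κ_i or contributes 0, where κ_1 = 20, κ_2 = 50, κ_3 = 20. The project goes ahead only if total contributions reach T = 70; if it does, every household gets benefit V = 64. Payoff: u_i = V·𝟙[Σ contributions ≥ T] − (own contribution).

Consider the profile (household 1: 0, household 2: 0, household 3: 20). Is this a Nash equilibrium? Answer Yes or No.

Total = 20 < 70: not provided.
Household 1 (pledges 0, payoff 0): pledging 20 → total 40, payoff -20. No gain.
Household 2 (pledges 0, payoff 0): pledging 50 → total 70, payoff 14. Profitable deviation.

No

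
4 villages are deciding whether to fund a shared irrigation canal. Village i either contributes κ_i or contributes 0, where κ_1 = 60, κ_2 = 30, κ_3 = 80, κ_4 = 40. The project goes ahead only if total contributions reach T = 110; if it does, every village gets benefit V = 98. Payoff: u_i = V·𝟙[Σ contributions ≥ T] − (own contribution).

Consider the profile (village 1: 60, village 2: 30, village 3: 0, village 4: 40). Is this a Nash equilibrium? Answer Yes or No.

Yes

Total = 130 ≥ 110: provided.
Village 1 (pledges 60, payoff 38): dropping to 0 → total 70, payoff 0. No gain.
Village 2 (pledges 30, payoff 68): dropping to 0 → total 100, payoff 0. No gain.
Village 3 (pledges 0, payoff 98): pledging 80 → total 210, payoff 18. No gain.
Village 4 (pledges 40, payoff 58): dropping to 0 → total 90, payoff 0. No gain.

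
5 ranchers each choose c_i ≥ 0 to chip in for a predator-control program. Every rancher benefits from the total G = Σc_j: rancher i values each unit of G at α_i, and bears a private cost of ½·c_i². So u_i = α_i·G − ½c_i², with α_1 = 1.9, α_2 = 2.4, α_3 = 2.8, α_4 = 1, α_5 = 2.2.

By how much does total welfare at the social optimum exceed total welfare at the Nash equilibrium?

170.66

Rancher i's FOC: ∂u_i/∂c_i = α_i − c_i = 0, so c_i* = α_i.
NE contributions = (1.9, 2.4, 2.8, 1, 2.2); G = 10.3.
W^NE = (Σα)·G − ½Σα_i² = 10.3² − ½·23.05 = 94.565.
Planner sets c_i = Σα_j = 10.3 for every i, so G^SO = 5·10.3 = 51.5.
W^SO = (Σα)·G^SO − ½·5·(Σα)² = (5/2)·10.3² = 265.225.
Deadweight loss = W^SO − W^NE = 170.66.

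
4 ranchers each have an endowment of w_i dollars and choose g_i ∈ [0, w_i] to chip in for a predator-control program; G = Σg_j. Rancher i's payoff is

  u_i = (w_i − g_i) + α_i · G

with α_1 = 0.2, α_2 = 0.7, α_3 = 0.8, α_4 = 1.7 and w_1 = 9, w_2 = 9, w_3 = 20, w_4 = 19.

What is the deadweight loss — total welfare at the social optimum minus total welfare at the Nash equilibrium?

∂u_i/∂g_i = α_i − 1, so rancher i contributes w_i if α_i > 1, else 0.
α_i > 1 for i ∈ {4}; NE contributions (0, 0, 0, 19), G = 19.
W^NE = Σw_i − G^NE + (Σα_i)·G^NE = 57 + 2.4·19 = 102.6.
Planner: ∂(Σu_j)/∂g_i = Σα_j − 1 = 2.4 > 0, so everyone contributes w_i; G^SO = 57, W^SO = 57 + 2.4·57 = 193.8.
Deadweight loss = 91.2.

91.2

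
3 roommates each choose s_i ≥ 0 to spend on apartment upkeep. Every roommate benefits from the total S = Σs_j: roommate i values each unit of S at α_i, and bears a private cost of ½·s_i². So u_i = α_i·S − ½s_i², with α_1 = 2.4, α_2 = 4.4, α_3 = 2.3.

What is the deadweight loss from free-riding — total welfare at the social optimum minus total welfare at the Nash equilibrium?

Roommate i's FOC: ∂u_i/∂s_i = α_i − s_i = 0, so s_i* = α_i.
NE contributions = (2.4, 4.4, 2.3); S = 9.1.
W^NE = (Σα)·S − ½Σα_i² = 9.1² − ½·30.41 = 67.605.
Planner sets s_i = Σα_j = 9.1 for every i, so S^SO = 3·9.1 = 27.3.
W^SO = (Σα)·S^SO − ½·3·(Σα)² = (3/2)·9.1² = 124.215.
Deadweight loss = W^SO − W^NE = 56.61.

56.61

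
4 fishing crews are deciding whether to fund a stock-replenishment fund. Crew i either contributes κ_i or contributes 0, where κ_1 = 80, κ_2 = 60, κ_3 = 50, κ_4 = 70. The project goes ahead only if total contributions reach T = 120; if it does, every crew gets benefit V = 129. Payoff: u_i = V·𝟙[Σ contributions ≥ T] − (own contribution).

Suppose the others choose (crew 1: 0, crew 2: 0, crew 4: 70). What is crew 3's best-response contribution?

Others' total = 70. Contributing 50 brings total to 120 ≥ 120: gain V − κ_3 = 79.
Best response: 50.

50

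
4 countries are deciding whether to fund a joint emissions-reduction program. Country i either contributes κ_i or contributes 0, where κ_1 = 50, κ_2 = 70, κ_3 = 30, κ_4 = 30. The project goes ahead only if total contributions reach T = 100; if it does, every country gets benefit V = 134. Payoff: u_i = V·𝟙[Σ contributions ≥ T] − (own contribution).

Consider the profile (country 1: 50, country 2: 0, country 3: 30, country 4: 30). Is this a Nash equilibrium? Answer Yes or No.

Yes

Total = 110 ≥ 100: provided.
Country 1 (pledges 50, payoff 84): dropping to 0 → total 60, payoff 0. No gain.
Country 2 (pledges 0, payoff 134): pledging 70 → total 180, payoff 64. No gain.
Country 3 (pledges 30, payoff 104): dropping to 0 → total 80, payoff 0. No gain.
Country 4 (pledges 30, payoff 104): dropping to 0 → total 80, payoff 0. No gain.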